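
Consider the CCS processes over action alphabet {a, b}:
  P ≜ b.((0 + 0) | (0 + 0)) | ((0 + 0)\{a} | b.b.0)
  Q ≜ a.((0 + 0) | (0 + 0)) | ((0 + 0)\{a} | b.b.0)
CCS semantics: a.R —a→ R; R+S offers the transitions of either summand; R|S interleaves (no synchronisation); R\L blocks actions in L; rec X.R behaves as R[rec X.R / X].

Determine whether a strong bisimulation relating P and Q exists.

P's transition system — 6 states:
  m0 = b.((0 + 0) | (0 + 0)) | ((0 + 0)\{a} | b.b.0) has moves ··b··> m1, ··b··> m2
  m1 = (0 + 0) | (0 + 0) | ((0 + 0)\{a} | b.b.0) has moves ··b··> m3
  m2 = b.((0 + 0) | (0 + 0)) | ((0 + 0)\{a} | b.0) has moves ··b··> m3, ··b··> m4
  m3 = (0 + 0) | (0 + 0) | ((0 + 0)\{a} | b.0) has moves ··b··> m5
  m4 = b.((0 + 0) | (0 + 0)) | ((0 + 0)\{a} | 0) has moves ··b··> m5
  m5 = (0 + 0) | (0 + 0) | ((0 + 0)\{a} | 0) has moves ∅
Q's transition system — 6 states:
  n0 = a.((0 + 0) | (0 + 0)) | ((0 + 0)\{a} | b.b.0) has moves ··a··> n1, ··b··> n2
  n1 = (0 + 0) | (0 + 0) | ((0 + 0)\{a} | b.b.0) has moves ··b··> n3
  n2 = a.((0 + 0) | (0 + 0)) | ((0 + 0)\{a} | b.0) has moves ··a··> n3, ··b··> n4
  n3 = (0 + 0) | (0 + 0) | ((0 + 0)\{a} | b.0) has moves ··b··> n5
  n4 = a.((0 + 0) | (0 + 0)) | ((0 + 0)\{a} | 0) has moves ··a··> n5
  n5 = (0 + 0) | (0 + 0) | ((0 + 0)\{a} | 0) has moves ∅
Coarsest stable partition (strong bisimilarity classes):
  B0 = {m0}
  B1 = {m1, m2, n1}
  B2 = {m3, m4, n3}
  B3 = {m5, n5}
  B4 = {n0}
  B5 = {n2}
  B6 = {n4}
m0 ∈ B0, n0 ∈ B4 → different blocks

P ≁ Q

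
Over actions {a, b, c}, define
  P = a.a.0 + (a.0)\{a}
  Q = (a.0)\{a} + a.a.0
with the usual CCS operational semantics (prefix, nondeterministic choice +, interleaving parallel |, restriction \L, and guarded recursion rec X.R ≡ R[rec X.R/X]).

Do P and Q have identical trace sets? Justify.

LTS(P): 3 reachable states
  u0 = a.a.0 + (a.0)\{a} | --a--▸ u1
  u1 = a.0 | --a--▸ u2
  u2 = 0 | ∅
LTS(Q): 3 reachable states
  v0 = (a.0)\{a} + a.a.0 | --a--▸ v1
  v1 = a.0 | --a--▸ v2
  v2 = 0 | ∅
Partition-refinement fixed point:
  B0 = {u0, v0}
  B1 = {u1, v1}
  B2 = {u2, v2}
u0 ∈ B0, v0 ∈ B0 → same block
Bisimilar ⇒ trace-equivalent.

trace-equivalent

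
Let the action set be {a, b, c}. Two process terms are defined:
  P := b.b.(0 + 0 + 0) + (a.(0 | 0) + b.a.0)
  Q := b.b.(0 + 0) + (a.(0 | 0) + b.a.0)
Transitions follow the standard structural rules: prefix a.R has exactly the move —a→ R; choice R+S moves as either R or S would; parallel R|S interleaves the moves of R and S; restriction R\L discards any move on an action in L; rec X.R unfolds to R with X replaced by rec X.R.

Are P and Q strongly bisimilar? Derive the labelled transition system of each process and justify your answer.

P's transition system — 6 states:
  s0 = b.b.(0 + 0 + 0) + (a.(0 | 0) + b.a.0) | -a-> s1, -b-> s2, -b-> s3
  s1 = 0 | 0 | stopped
  s2 = a.0 | -a-> s4
  s3 = b.(0 + 0 + 0) | -b-> s5
  s4 = 0 | stopped
  s5 = 0 + 0 + 0 | stopped
Q's transition system — 6 states:
  t0 = b.b.(0 + 0) + (a.(0 | 0) + b.a.0) | -a-> t1, -b-> t2, -b-> t3
  t1 = 0 | 0 | stopped
  t2 = a.0 | -a-> t4
  t3 = b.(0 + 0) | -b-> t5
  t4 = 0 | stopped
  t5 = 0 + 0 | stopped
Bisimilarity quotient blocks:
  B0 = {s0, t0}
  B1 = {s1, s4, s5, t1, t4, t5}
  B2 = {s2, t2}
  B3 = {s3, t3}
s0 ∈ B0, t0 ∈ B0 → same block

YES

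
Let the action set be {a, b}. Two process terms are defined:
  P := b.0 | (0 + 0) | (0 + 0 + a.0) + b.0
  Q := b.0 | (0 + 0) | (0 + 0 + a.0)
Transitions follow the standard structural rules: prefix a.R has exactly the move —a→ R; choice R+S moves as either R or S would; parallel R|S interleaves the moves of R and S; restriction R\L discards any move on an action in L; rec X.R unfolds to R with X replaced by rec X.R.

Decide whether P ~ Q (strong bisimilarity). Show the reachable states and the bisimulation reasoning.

NO

Reachable graph of P (5 states):
  m0 = b.0 | (0 + 0) | (0 + 0 + a.0) + b.0 | =a=> m1, =b=> m2, =b=> m3
  m1 = b.0 | (0 + 0) | 0 | =b=> m4
  m2 = 0 | ∅
  m3 = 0 | (0 + 0) | (0 + 0 + a.0) | =a=> m4
  m4 = 0 | (0 + 0) | 0 | ∅
Reachable graph of Q (4 states):
  n0 = b.0 | (0 + 0) | (0 + 0 + a.0) | =a=> n1, =b=> n2
  n1 = b.0 | (0 + 0) | 0 | =b=> n3
  n2 = 0 | (0 + 0) | (0 + 0 + a.0) | =a=> n3
  n3 = 0 | (0 + 0) | 0 | ∅
Coarsest stable partition (strong bisimilarity classes):
  B0 = {m0}
  B1 = {m1, n1}
  B2 = {m2, m4, n3}
  B3 = {m3, n2}
  B4 = {n0}
m0 ∈ B0, n0 ∈ B4 → different blocks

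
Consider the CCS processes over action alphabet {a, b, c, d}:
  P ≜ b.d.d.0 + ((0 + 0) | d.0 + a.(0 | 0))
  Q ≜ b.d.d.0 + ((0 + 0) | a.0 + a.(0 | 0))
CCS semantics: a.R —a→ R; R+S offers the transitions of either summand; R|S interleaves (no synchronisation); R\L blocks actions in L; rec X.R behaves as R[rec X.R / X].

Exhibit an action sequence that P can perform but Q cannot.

d

LTS(P): 6 reachable states
  u0 = b.d.d.0 + ((0 + 0) | d.0 + a.(0 | 0)) | —a→ u1, —b→ u2, —d→ u3
  u1 = 0 | 0 | stopped
  u2 = d.d.0 | —d→ u4
  u3 = (0 + 0) | 0 | stopped
  u4 = d.0 | —d→ u5
  u5 = 0 | stopped
LTS(Q): 6 reachable states
  v0 = b.d.d.0 + ((0 + 0) | a.0 + a.(0 | 0)) | —a→ v1, —a→ v2, —b→ v3
  v1 = (0 + 0) | 0 | stopped
  v2 = 0 | 0 | stopped
  v3 = d.d.0 | —d→ v4
  v4 = d.0 | —d→ v5
  v5 = 0 | stopped
Executing d from P (initial set {u0}):
  after d @ step 1: {u3}
  ✓ P
Executing d from Q (initial set {v0}):
  after d @ step 1: ∅  — Q cannot continue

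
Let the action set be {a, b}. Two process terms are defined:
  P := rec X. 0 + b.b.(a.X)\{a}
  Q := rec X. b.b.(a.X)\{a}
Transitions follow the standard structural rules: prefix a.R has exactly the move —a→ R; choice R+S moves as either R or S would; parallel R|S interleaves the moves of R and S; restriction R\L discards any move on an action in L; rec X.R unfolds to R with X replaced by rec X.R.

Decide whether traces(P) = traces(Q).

P's transition system — 3 states:
  m0 = rec X. 0 + b.b.(a.X)\{a} ⊢ --b--▸ m1
  m1 = b.(a.(rec X. 0 + b.b.(a.X)\{a}))\{a} ⊢ --b--▸ m2
  m2 = (a.(rec X. 0 + b.b.(a.X)\{a}))\{a} ⊢ ·
Q's transition system — 3 states:
  n0 = rec X. b.b.(a.X)\{a} ⊢ --b--▸ n1
  n1 = b.(a.(rec X. b.b.(a.X)\{a}))\{a} ⊢ --b--▸ n2
  n2 = (a.(rec X. b.b.(a.X)\{a}))\{a} ⊢ ·
Partition-refinement fixed point:
  B0 = {m0, n0}
  B1 = {m1, n1}
  B2 = {m2, n2}
m0 ∈ B0, n0 ∈ B0 → same block
Bisimilar ⇒ trace-equivalent.

YES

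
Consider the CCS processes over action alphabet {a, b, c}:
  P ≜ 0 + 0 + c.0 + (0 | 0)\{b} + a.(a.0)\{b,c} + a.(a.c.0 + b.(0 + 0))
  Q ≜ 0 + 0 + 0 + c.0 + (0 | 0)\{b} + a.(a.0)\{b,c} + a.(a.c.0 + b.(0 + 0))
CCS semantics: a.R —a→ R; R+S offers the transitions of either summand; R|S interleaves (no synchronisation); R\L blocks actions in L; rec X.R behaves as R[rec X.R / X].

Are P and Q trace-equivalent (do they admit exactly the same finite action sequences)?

trace-equivalent

P's transition system — 7 states:
  s0 = 0 + 0 + c.0 + (0 | 0)\{b} + a.(a.0)\{b,c} + a.(a.c.0 + b.(0 + 0)) | --a--▸ s1, --a--▸ s2, --c--▸ s3
  s1 = (a.0)\{b,c} | --a--▸ s4
  s2 = a.c.0 + b.(0 + 0) | --a--▸ s5, --b--▸ s6
  s3 = 0 | deadlocked
  s4 = 0\{b,c} | deadlocked
  s5 = c.0 | --c--▸ s3
  s6 = 0 + 0 | deadlocked
Q's transition system — 7 states:
  t0 = 0 + 0 + 0 + c.0 + (0 | 0)\{b} + a.(a.0)\{b,c} + a.(a.c.0 + b.(0 + 0)) | --a--▸ t1, --a--▸ t2, --c--▸ t3
  t1 = (a.0)\{b,c} | --a--▸ t4
  t2 = a.c.0 + b.(0 + 0) | --a--▸ t5, --b--▸ t6
  t3 = 0 | deadlocked
  t4 = 0\{b,c} | deadlocked
  t5 = c.0 | --c--▸ t3
  t6 = 0 + 0 | deadlocked
Bisimilarity quotient blocks:
  B0 = {s0, t0}
  B1 = {s2, t2}
  B2 = {s3, s4, s6, t3, t4, t6}
  B3 = {s5, t5}
  B4 = {s1, t1}
s0 ∈ B0, t0 ∈ B0 → same block
Bisimilar ⇒ trace-equivalent.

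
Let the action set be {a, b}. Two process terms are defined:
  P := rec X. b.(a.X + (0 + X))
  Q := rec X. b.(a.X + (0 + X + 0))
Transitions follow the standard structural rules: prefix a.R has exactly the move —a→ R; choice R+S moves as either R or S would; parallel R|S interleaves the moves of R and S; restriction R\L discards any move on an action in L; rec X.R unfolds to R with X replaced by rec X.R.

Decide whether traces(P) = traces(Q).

trace-equivalent

P's transition system — 2 states:
  s0 = rec X. b.(a.X + (0 + X)) | -b-> s1
  s1 = a.(rec X. b.(a.X + (0 + X))) + (0 + (rec X. b.(a.X + (0 + X)))) | -a-> s0, -b-> s1
Q's transition system — 2 states:
  t0 = rec X. b.(a.X + (0 + X + 0)) | -b-> t1
  t1 = a.(rec X. b.(a.X + (0 + X + 0))) + (0 + (rec X. b.(a.X + (0 + X + 0))) + 0) | -a-> t0, -b-> t1
Coarsest stable partition (strong bisimilarity classes):
  B0 = {s0, t0}
  B1 = {s1, t1}
s0 ∈ B0, t0 ∈ B0 → same block
Bisimilar ⇒ trace-equivalent.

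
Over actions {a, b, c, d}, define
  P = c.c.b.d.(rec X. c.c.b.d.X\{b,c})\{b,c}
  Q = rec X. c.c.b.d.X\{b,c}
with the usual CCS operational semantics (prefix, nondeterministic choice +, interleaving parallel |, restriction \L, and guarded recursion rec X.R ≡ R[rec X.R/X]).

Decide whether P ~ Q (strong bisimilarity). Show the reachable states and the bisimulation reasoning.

bisimilar

LTS(P): 5 reachable states
  s0 = c.c.b.d.(rec X. c.c.b.d.X\{b,c})\{b,c} | =c=> s1
  s1 = c.b.d.(rec X. c.c.b.d.X\{b,c})\{b,c} | =c=> s2
  s2 = b.d.(rec X. c.c.b.d.X\{b,c})\{b,c} | =b=> s3
  s3 = d.(rec X. c.c.b.d.X\{b,c})\{b,c} | =d=> s4
  s4 = (rec X. c.c.b.d.X\{b,c})\{b,c} | ·
LTS(Q): 5 reachable states
  t0 = rec X. c.c.b.d.X\{b,c} | =c=> t1
  t1 = c.b.d.(rec X. c.c.b.d.X\{b,c})\{b,c} | =c=> t2
  t2 = b.d.(rec X. c.c.b.d.X\{b,c})\{b,c} | =b=> t3
  t3 = d.(rec X. c.c.b.d.X\{b,c})\{b,c} | =d=> t4
  t4 = (rec X. c.c.b.d.X\{b,c})\{b,c} | ·
Coarsest stable partition (strong bisimilarity classes):
  B0 = {s0, t0}
  B1 = {s1, t1}
  B2 = {s2, t2}
  B3 = {s3, t3}
  B4 = {s4, t4}
s0 ∈ B0, t0 ∈ B0 → same block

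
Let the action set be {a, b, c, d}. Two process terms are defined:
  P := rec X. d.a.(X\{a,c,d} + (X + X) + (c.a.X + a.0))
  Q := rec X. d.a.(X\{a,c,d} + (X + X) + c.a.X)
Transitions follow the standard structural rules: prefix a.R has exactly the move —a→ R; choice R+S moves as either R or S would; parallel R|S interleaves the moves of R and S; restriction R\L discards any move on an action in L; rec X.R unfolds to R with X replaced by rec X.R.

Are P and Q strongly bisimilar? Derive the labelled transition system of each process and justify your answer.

P's transition system — 5 states:
  p0 = rec X. d.a.(X\{a,c,d} + (X + X) + (c.a.X + a.0)) :: =d=> p1
  p1 = a.((rec X. d.a.(X\{a,c,d} + (X + X) + (c.a.X + a.0)))\{a,c,d} + ((rec X. d.a.(X\{a,c,d} + (X + X) + (c.a.X + a.0))) + (rec X. d.a.(X\{a,c,d} + (X + X) + (c.a.X + a.0)))) + (c.a.(rec X. d.a.(X\{a,c,d} + (X + X) + (c.a.X + a.0))) + a.0)) :: =a=> p2
  p2 = (rec X. d.a.(X\{a,c,d} + (X + X) + (c.a.X + a.0)))\{a,c,d} + ((rec X. d.a.(X\{a,c,d} + (X + X) + (c.a.X + a.0))) + (rec X. d.a.(X\{a,c,d} + (X + X) + (c.a.X + a.0)))) + (c.a.(rec X. d.a.(X\{a,c,d} + (X + X) + (c.a.X + a.0))) + a.0) :: =a=> p3, =c=> p4, =d=> p1
  p3 = 0 :: ∅
  p4 = a.(rec X. d.a.(X\{a,c,d} + (X + X) + (c.a.X + a.0))) :: =a=> p0
Q's transition system — 4 states:
  q0 = rec X. d.a.(X\{a,c,d} + (X + X) + c.a.X) :: =d=> q1
  q1 = a.((rec X. d.a.(X\{a,c,d} + (X + X) + c.a.X))\{a,c,d} + ((rec X. d.a.(X\{a,c,d} + (X + X) + c.a.X)) + (rec X. d.a.(X\{a,c,d} + (X + X) + c.a.X))) + c.a.(rec X. d.a.(X\{a,c,d} + (X + X) + c.a.X))) :: =a=> q2
  q2 = (rec X. d.a.(X\{a,c,d} + (X + X) + c.a.X))\{a,c,d} + ((rec X. d.a.(X\{a,c,d} + (X + X) + c.a.X)) + (rec X. d.a.(X\{a,c,d} + (X + X) + c.a.X))) + c.a.(rec X. d.a.(X\{a,c,d} + (X + X) + c.a.X)) :: =c=> q3, =d=> q1
  q3 = a.(rec X. d.a.(X\{a,c,d} + (X + X) + c.a.X)) :: =a=> q0
Coarsest stable partition (strong bisimilarity classes):
  B0 = {p0}
  B1 = {p1}
  B2 = {p2}
  B3 = {p4}
  B4 = {p3}
  B5 = {q0}
  B6 = {q1}
  B7 = {q2}
  B8 = {q3}
p0 ∈ B0, q0 ∈ B5 → different blocks

P ≁ Q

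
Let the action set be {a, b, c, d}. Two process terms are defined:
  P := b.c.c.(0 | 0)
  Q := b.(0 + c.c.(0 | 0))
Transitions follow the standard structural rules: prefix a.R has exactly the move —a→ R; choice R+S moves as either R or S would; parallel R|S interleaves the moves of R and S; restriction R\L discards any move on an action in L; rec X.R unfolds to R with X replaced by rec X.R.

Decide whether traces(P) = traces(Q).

trace-equivalent

P's transition system — 4 states:
  u0 = b.c.c.(0 | 0) → ··b··> u1
  u1 = c.c.(0 | 0) → ··c··> u2
  u2 = c.(0 | 0) → ··c··> u3
  u3 = 0 | 0 → deadlocked
Q's transition system — 4 states:
  v0 = b.(0 + c.c.(0 | 0)) → ··b··> v1
  v1 = 0 + c.c.(0 | 0) → ··c··> v2
  v2 = c.(0 | 0) → ··c··> v3
  v3 = 0 | 0 → deadlocked
Coarsest stable partition (strong bisimilarity classes):
  B0 = {u0, v0}
  B1 = {u1, v1}
  B2 = {u2, v2}
  B3 = {u3, v3}
u0 ∈ B0, v0 ∈ B0 → same block
Bisimilar ⇒ trace-equivalent.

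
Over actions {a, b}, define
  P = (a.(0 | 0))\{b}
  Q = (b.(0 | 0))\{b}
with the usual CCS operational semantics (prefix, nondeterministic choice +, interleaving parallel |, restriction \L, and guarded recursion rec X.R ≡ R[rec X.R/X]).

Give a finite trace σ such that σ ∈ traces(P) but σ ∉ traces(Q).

P's transition system — 2 states:
  u0 = (a.(0 | 0))\{b} has moves =a=> u1
  u1 = (0 | 0)\{b} has moves deadlocked
Q's transition system — 1 states:
  v0 = (b.(0 | 0))\{b} has moves deadlocked
Run σ = ⟨a⟩ on P: start {u0}
  step 1 (a): {u1}
  P completes σ.
Run σ = ⟨a⟩ on Q: start {v0}
  step 1 (a): ∅ (Q stuck)

a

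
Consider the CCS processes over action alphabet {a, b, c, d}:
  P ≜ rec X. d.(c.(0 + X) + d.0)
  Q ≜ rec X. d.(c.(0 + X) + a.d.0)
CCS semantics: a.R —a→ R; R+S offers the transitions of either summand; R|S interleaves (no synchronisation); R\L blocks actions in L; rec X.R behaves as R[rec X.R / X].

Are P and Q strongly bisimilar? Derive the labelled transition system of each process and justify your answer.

P ≁ Q

LTS(P): 4 reachable states
  u0 = rec X. d.(c.(0 + X) + d.0) | --d--▸ u1
  u1 = c.(0 + (rec X. d.(c.(0 + X) + d.0))) + d.0 | --c--▸ u2, --d--▸ u3
  u2 = 0 + (rec X. d.(c.(0 + X) + d.0)) | --d--▸ u1
  u3 = 0 | ∅
LTS(Q): 5 reachable states
  v0 = rec X. d.(c.(0 + X) + a.d.0) | --d--▸ v1
  v1 = c.(0 + (rec X. d.(c.(0 + X) + a.d.0))) + a.d.0 | --a--▸ v2, --c--▸ v3
  v2 = d.0 | --d--▸ v4
  v3 = 0 + (rec X. d.(c.(0 + X) + a.d.0)) | --d--▸ v1
  v4 = 0 | ∅
Bisimilarity quotient blocks:
  B0 = {u0, u2}
  B1 = {u1}
  B2 = {u3, v4}
  B3 = {v0, v3}
  B4 = {v1}
  B5 = {v2}
u0 ∈ B0, v0 ∈ B3 → different blocks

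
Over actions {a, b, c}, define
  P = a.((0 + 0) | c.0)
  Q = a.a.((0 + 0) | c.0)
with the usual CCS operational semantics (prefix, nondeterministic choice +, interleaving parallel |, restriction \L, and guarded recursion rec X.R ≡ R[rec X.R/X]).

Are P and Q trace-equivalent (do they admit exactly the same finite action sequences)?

NO — witness ⟨ac⟩

P's transition system — 3 states:
  m0 = a.((0 + 0) | c.0) has moves =a=> m1
  m1 = (0 + 0) | c.0 has moves =c=> m2
  m2 = (0 + 0) | 0 has moves ·
Q's transition system — 4 states:
  n0 = a.a.((0 + 0) | c.0) has moves =a=> n1
  n1 = a.((0 + 0) | c.0) has moves =a=> n2
  n2 = (0 + 0) | c.0 has moves =c=> n3
  n3 = (0 + 0) | 0 has moves ·
Run σ = ⟨ac⟩ on P: start {m0}
  [1] a ⇒ {m1}
  [2] c ⇒ {m2}
  — P admits the full trace.
Run σ = ⟨ac⟩ on Q: start {n0}
  [1] a ⇒ {n1}
  [2] c ⇒ ∅  — Q cannot continue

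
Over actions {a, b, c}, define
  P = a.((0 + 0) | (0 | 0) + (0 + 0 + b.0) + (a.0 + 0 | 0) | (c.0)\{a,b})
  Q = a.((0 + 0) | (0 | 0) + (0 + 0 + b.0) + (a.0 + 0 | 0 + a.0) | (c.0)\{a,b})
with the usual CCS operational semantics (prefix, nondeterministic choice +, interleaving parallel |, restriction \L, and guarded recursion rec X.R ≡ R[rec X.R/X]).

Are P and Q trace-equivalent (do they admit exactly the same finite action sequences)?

traces(P) = traces(Q)

Reachable graph of P (6 states):
  m0 = a.((0 + 0) | (0 | 0) + (0 + 0 + b.0) + (a.0 + 0 | 0) | (c.0)\{a,b}) ⊢ ··a··> m1
  m1 = (0 + 0) | (0 | 0) + (0 + 0 + b.0) + (a.0 + 0 | 0) | (c.0)\{a,b} ⊢ ··a··> m2, ··b··> m3, ··c··> m4
  m2 = 0 | (c.0)\{a,b} ⊢ ··c··> m5
  m3 = 0 ⊢ stopped
  m4 = (a.0 + 0 | 0) | 0\{a,b} ⊢ ··a··> m5
  m5 = 0 | 0\{a,b} ⊢ stopped
Reachable graph of Q (6 states):
  n0 = a.((0 + 0) | (0 | 0) + (0 + 0 + b.0) + (a.0 + 0 | 0 + a.0) | (c.0)\{a,b}) ⊢ ··a··> n1
  n1 = (0 + 0) | (0 | 0) + (0 + 0 + b.0) + (a.0 + 0 | 0 + a.0) | (c.0)\{a,b} ⊢ ··a··> n2, ··b··> n3, ··c··> n4
  n2 = 0 | (c.0)\{a,b} ⊢ ··c··> n5
  n3 = 0 ⊢ stopped
  n4 = (a.0 + 0 | 0 + a.0) | 0\{a,b} ⊢ ··a··> n5
  n5 = 0 | 0\{a,b} ⊢ stopped
Coarsest stable partition (strong bisimilarity classes):
  B0 = {m0, n0}
  B1 = {m1, n1}
  B2 = {m4, n4}
  B3 = {m3, m5, n3, n5}
  B4 = {m2, n2}
m0 ∈ B0, n0 ∈ B0 → same block
Bisimilar ⇒ trace-equivalent.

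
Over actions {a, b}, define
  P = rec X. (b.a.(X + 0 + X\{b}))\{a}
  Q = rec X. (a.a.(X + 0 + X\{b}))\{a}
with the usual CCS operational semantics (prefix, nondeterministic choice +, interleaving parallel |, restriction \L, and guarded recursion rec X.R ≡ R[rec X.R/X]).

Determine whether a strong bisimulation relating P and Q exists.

P ≁ Q

P's transition system — 2 states:
  u0 = rec X. (b.a.(X + 0 + X\{b}))\{a} → -b-> u1
  u1 = (a.((rec X. (b.a.(X + 0 + X\{b}))\{a}) + 0 + (rec X. (b.a.(X + 0 + X\{b}))\{a})\{b}))\{a} → stopped
Q's transition system — 1 states:
  v0 = rec X. (a.a.(X + 0 + X\{b}))\{a} → stopped
Coarsest stable partition (strong bisimilarity classes):
  B0 = {u0}
  B1 = {u1, v0}
u0 ∈ B0, v0 ∈ B1 → different blocks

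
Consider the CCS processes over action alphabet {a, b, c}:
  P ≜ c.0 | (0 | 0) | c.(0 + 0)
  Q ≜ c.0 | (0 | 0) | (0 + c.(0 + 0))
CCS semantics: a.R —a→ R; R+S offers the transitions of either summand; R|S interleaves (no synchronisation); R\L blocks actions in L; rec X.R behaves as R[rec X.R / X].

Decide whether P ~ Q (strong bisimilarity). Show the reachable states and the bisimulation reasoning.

YES

Reachable graph of P (4 states):
  p0 = c.0 | (0 | 0) | c.(0 + 0) has moves --c--▸ p1, --c--▸ p2
  p1 = 0 | (0 | 0) | c.(0 + 0) has moves --c--▸ p3
  p2 = c.0 | (0 | 0) | (0 + 0) has moves --c--▸ p3
  p3 = 0 | (0 | 0) | (0 + 0) has moves stopped
Reachable graph of Q (4 states):
  q0 = c.0 | (0 | 0) | (0 + c.(0 + 0)) has moves --c--▸ q1, --c--▸ q2
  q1 = 0 | (0 | 0) | (0 + c.(0 + 0)) has moves --c--▸ q3
  q2 = c.0 | (0 | 0) | (0 + 0) has moves --c--▸ q3
  q3 = 0 | (0 | 0) | (0 + 0) has moves stopped
Coarsest stable partition (strong bisimilarity classes):
  B0 = {p0, q0}
  B1 = {p1, p2, q1, q2}
  B2 = {p3, q3}
p0 ∈ B0, q0 ∈ B0 → same block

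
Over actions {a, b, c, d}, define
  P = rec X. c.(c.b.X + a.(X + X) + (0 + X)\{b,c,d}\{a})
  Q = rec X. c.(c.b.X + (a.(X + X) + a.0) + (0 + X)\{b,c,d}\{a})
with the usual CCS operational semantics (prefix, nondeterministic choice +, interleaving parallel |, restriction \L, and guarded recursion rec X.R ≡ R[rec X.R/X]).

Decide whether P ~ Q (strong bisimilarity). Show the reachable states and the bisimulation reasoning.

NO

P's transition system — 4 states:
  m0 = rec X. c.(c.b.X + a.(X + X) + (0 + X)\{b,c,d}\{a}) :: —c→ m1
  m1 = c.b.(rec X. c.(c.b.X + a.(X + X) + (0 + X)\{b,c,d}\{a})) + a.((rec X. c.(c.b.X + a.(X + X) + (0 + X)\{b,c,d}\{a})) + (rec X. c.(c.b.X + a.(X + X) + (0 + X)\{b,c,d}\{a}))) + (0 + (rec X. c.(c.b.X + a.(X + X) + (0 + X)\{b,c,d}\{a})))\{b,c,d}\{a} :: —a→ m2, —c→ m3
  m2 = (rec X. c.(c.b.X + a.(X + X) + (0 + X)\{b,c,d}\{a})) + (rec X. c.(c.b.X + a.(X + X) + (0 + X)\{b,c,d}\{a})) :: —c→ m1
  m3 = b.(rec X. c.(c.b.X + a.(X + X) + (0 + X)\{b,c,d}\{a})) :: —b→ m0
Q's transition system — 5 states:
  n0 = rec X. c.(c.b.X + (a.(X + X) + a.0) + (0 + X)\{b,c,d}\{a}) :: —c→ n1
  n1 = c.b.(rec X. c.(c.b.X + (a.(X + X) + a.0) + (0 + X)\{b,c,d}\{a})) + (a.((rec X. c.(c.b.X + (a.(X + X) + a.0) + (0 + X)\{b,c,d}\{a})) + (rec X. c.(c.b.X + (a.(X + X) + a.0) + (0 + X)\{b,c,d}\{a}))) + a.0) + (0 + (rec X. c.(c.b.X + (a.(X + X) + a.0) + (0 + X)\{b,c,d}\{a})))\{b,c,d}\{a} :: —a→ n2, —a→ n3, —c→ n4
  n2 = (rec X. c.(c.b.X + (a.(X + X) + a.0) + (0 + X)\{b,c,d}\{a})) + (rec X. c.(c.b.X + (a.(X + X) + a.0) + (0 + X)\{b,c,d}\{a})) :: —c→ n1
  n3 = 0 :: deadlocked
  n4 = b.(rec X. c.(c.b.X + (a.(X + X) + a.0) + (0 + X)\{b,c,d}\{a})) :: —b→ n0
Coarsest stable partition (strong bisimilarity classes):
  B0 = {m0, m2}
  B1 = {m1}
  B2 = {m3}
  B3 = {n0, n2}
  B4 = {n1}
  B5 = {n4}
  B6 = {n3}
m0 ∈ B0, n0 ∈ B3 → different blocks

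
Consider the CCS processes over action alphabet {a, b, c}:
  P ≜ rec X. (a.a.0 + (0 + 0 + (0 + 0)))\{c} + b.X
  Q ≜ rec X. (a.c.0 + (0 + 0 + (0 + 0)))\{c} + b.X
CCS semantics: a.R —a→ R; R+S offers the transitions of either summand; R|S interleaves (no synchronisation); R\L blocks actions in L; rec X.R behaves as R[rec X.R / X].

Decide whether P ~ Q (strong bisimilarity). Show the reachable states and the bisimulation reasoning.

P's transition system — 3 states:
  u0 = rec X. (a.a.0 + (0 + 0 + (0 + 0)))\{c} + b.X has moves =a=> u1, =b=> u0
  u1 = (a.0)\{c} has moves =a=> u2
  u2 = 0\{c} has moves ∅
Q's transition system — 2 states:
  v0 = rec X. (a.c.0 + (0 + 0 + (0 + 0)))\{c} + b.X has moves =a=> v1, =b=> v0
  v1 = (c.0)\{c} has moves ∅
Bisimilarity quotient blocks:
  B0 = {u0}
  B1 = {u1}
  B2 = {u2, v1}
  B3 = {v0}
u0 ∈ B0, v0 ∈ B3 → different blocks

P ≁ Q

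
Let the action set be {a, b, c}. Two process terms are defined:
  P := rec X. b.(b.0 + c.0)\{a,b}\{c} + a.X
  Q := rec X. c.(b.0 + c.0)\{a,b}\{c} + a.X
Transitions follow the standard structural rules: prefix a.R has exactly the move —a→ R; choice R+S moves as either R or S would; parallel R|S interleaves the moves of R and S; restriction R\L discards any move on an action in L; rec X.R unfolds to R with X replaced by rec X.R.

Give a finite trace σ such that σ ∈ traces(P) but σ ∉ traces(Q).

P's transition system — 2 states:
  u0 = rec X. b.(b.0 + c.0)\{a,b}\{c} + a.X | ··a··> u0, ··b··> u1
  u1 = (b.0 + c.0)\{a,b}\{c} | ·
Q's transition system — 2 states:
  v0 = rec X. c.(b.0 + c.0)\{a,b}\{c} + a.X | ··a··> v0, ··c··> v1
  v1 = (b.0 + c.0)\{a,b}\{c} | ·
Run σ = ⟨b⟩ on P: start {u0}
  after b @ step 1: {u1}
  — P admits the full trace.
Run σ = ⟨b⟩ on Q: start {v0}
  after b @ step 1: ∅ (Q stuck)

b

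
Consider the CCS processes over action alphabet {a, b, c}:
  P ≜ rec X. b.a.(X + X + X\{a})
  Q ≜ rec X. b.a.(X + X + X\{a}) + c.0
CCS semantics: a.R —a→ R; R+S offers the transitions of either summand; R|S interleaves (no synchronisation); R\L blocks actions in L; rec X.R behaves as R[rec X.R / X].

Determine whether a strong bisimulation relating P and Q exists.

NO

Reachable graph of P (4 states):
  p0 = rec X. b.a.(X + X + X\{a}) has moves =b=> p1
  p1 = a.((rec X. b.a.(X + X + X\{a})) + (rec X. b.a.(X + X + X\{a})) + (rec X. b.a.(X + X + X\{a}))\{a}) has moves =a=> p2
  p2 = (rec X. b.a.(X + X + X\{a})) + (rec X. b.a.(X + X + X\{a})) + (rec X. b.a.(X + X + X\{a}))\{a} has moves =b=> p1, =b=> p3
  p3 = (a.((rec X. b.a.(X + X + X\{a})) + (rec X. b.a.(X + X + X\{a})) + (rec X. b.a.(X + X + X\{a}))\{a}))\{a} has moves (no moves)
Reachable graph of Q (6 states):
  q0 = rec X. b.a.(X + X + X\{a}) + c.0 has moves =b=> q1, =c=> q2
  q1 = a.((rec X. b.a.(X + X + X\{a}) + c.0) + (rec X. b.a.(X + X + X\{a}) + c.0) + (rec X. b.a.(X + X + X\{a}) + c.0)\{a}) has moves =a=> q3
  q2 = 0 has moves (no moves)
  q3 = (rec X. b.a.(X + X + X\{a}) + c.0) + (rec X. b.a.(X + X + X\{a}) + c.0) + (rec X. b.a.(X + X + X\{a}) + c.0)\{a} has moves =b=> q1, =b=> q4, =c=> q2, =c=> q5
  q4 = (a.((rec X. b.a.(X + X + X\{a}) + c.0) + (rec X. b.a.(X + X + X\{a}) + c.0) + (rec X. b.a.(X + X + X\{a}) + c.0)\{a}))\{a} has moves (no moves)
  q5 = 0\{a} has moves (no moves)
Bisimilarity quotient blocks:
  B0 = {p0}
  B1 = {p1}
  B2 = {p2}
  B3 = {p3, q2, q4, q5}
  B4 = {q0}
  B5 = {q1}
  B6 = {q3}
p0 ∈ B0, q0 ∈ B4 → different blocks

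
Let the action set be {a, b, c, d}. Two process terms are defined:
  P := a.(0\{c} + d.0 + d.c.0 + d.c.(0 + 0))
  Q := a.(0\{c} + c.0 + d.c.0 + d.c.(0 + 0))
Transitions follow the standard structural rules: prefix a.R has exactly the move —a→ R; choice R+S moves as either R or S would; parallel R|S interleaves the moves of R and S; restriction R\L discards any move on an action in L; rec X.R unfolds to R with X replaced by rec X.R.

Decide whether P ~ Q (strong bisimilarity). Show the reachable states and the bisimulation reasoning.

P's transition system — 6 states:
  m0 = a.(0\{c} + d.0 + d.c.0 + d.c.(0 + 0)) ⊢ ··a··> m1
  m1 = 0\{c} + d.0 + d.c.0 + d.c.(0 + 0) ⊢ ··d··> m2, ··d··> m3, ··d··> m4
  m2 = 0 ⊢ (no moves)
  m3 = c.(0 + 0) ⊢ ··c··> m5
  m4 = c.0 ⊢ ··c··> m2
  m5 = 0 + 0 ⊢ (no moves)
Q's transition system — 6 states:
  n0 = a.(0\{c} + c.0 + d.c.0 + d.c.(0 + 0)) ⊢ ··a··> n1
  n1 = 0\{c} + c.0 + d.c.0 + d.c.(0 + 0) ⊢ ··c··> n2, ··d··> n3, ··d··> n4
  n2 = 0 ⊢ (no moves)
  n3 = c.(0 + 0) ⊢ ··c··> n5
  n4 = c.0 ⊢ ··c··> n2
  n5 = 0 + 0 ⊢ (no moves)
Bisimilarity quotient blocks:
  B0 = {m0}
  B1 = {m1}
  B2 = {m3, m4, n3, n4}
  B3 = {m2, m5, n2, n5}
  B4 = {n0}
  B5 = {n1}
m0 ∈ B0, n0 ∈ B4 → different blocks

not bisimilar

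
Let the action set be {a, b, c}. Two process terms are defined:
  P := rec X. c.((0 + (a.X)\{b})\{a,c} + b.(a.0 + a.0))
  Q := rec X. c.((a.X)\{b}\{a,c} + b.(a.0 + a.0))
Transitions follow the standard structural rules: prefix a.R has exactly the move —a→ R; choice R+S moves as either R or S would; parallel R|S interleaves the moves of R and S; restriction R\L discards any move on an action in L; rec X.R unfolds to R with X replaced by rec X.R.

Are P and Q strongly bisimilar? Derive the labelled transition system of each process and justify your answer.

bisimilar

P's transition system — 4 states:
  s0 = rec X. c.((0 + (a.X)\{b})\{a,c} + b.(a.0 + a.0)) | --c--▸ s1
  s1 = (0 + (a.(rec X. c.((0 + (a.X)\{b})\{a,c} + b.(a.0 + a.0))))\{b})\{a,c} + b.(a.0 + a.0) | --b--▸ s2
  s2 = a.0 + a.0 | --a--▸ s3
  s3 = 0 | deadlocked
Q's transition system — 4 states:
  t0 = rec X. c.((a.X)\{b}\{a,c} + b.(a.0 + a.0)) | --c--▸ t1
  t1 = (a.(rec X. c.((a.X)\{b}\{a,c} + b.(a.0 + a.0))))\{b}\{a,c} + b.(a.0 + a.0) | --b--▸ t2
  t2 = a.0 + a.0 | --a--▸ t3
  t3 = 0 | deadlocked
Partition-refinement fixed point:
  B0 = {s0, t0}
  B1 = {s1, t1}
  B2 = {s2, t2}
  B3 = {s3, t3}
s0 ∈ B0, t0 ∈ B0 → same block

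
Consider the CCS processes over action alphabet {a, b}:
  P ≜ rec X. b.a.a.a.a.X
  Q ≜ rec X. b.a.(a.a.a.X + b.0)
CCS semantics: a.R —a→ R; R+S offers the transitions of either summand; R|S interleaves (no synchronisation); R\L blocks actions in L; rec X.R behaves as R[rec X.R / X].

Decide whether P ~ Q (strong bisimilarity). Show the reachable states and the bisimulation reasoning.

LTS(P): 5 reachable states
  u0 = rec X. b.a.a.a.a.X | —b→ u1
  u1 = a.a.a.a.(rec X. b.a.a.a.a.X) | —a→ u2
  u2 = a.a.a.(rec X. b.a.a.a.a.X) | —a→ u3
  u3 = a.a.(rec X. b.a.a.a.a.X) | —a→ u4
  u4 = a.(rec X. b.a.a.a.a.X) | —a→ u0
LTS(Q): 6 reachable states
  v0 = rec X. b.a.(a.a.a.X + b.0) | —b→ v1
  v1 = a.(a.a.a.(rec X. b.a.(a.a.a.X + b.0)) + b.0) | —a→ v2
  v2 = a.a.a.(rec X. b.a.(a.a.a.X + b.0)) + b.0 | —a→ v3, —b→ v4
  v3 = a.a.(rec X. b.a.(a.a.a.X + b.0)) | —a→ v5
  v4 = 0 | (no moves)
  v5 = a.(rec X. b.a.(a.a.a.X + b.0)) | —a→ v0
Coarsest stable partition (strong bisimilarity classes):
  B0 = {u0}
  B1 = {u1}
  B2 = {u2}
  B3 = {u3}
  B4 = {u4}
  B5 = {v0}
  B6 = {v1}
  B7 = {v2}
  B8 = {v3}
  B9 = {v5}
  B10 = {v4}
u0 ∈ B0, v0 ∈ B5 → different blocks

NO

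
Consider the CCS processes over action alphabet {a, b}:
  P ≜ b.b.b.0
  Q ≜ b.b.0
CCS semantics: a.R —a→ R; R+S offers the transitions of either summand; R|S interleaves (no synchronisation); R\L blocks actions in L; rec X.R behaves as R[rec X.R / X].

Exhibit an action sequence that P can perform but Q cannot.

P's transition system — 4 states:
  m0 = b.b.b.0 ⊢ -b-> m1
  m1 = b.b.0 ⊢ -b-> m2
  m2 = b.0 ⊢ -b-> m3
  m3 = 0 ⊢ (no moves)
Q's transition system — 3 states:
  n0 = b.b.0 ⊢ -b-> n1
  n1 = b.0 ⊢ -b-> n2
  n2 = 0 ⊢ (no moves)
Run σ = ⟨bbb⟩ on P: start {m0}
  step 1 (b): {m1}
  step 2 (b): {m2}
  step 3 (b): {m3}
  ✓ P
Run σ = ⟨bbb⟩ on Q: start {n0}
  step 1 (b): {n1}
  step 2 (b): {n2}
  step 3 (b): ∅  — Q cannot continue

bbb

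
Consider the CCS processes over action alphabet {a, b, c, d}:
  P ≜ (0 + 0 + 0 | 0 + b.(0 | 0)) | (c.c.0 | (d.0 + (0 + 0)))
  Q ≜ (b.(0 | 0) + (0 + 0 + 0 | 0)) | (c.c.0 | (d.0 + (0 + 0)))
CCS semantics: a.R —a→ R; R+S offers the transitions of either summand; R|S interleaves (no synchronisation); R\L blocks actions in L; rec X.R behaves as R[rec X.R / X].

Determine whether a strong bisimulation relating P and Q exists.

P ~ Q

LTS(P): 12 reachable states
  u0 = (0 + 0 + 0 | 0 + b.(0 | 0)) | (c.c.0 | (d.0 + (0 + 0))) :: ··b··> u1, ··c··> u2, ··d··> u3
  u1 = 0 | 0 | (c.c.0 | (d.0 + (0 + 0))) :: ··c··> u4, ··d··> u5
  u2 = (0 + 0 + 0 | 0 + b.(0 | 0)) | (c.0 | (d.0 + (0 + 0))) :: ··b··> u4, ··c··> u6, ··d··> u7
  u3 = (0 + 0 + 0 | 0 + b.(0 | 0)) | (c.c.0 | 0) :: ··b··> u5, ··c··> u7
  u4 = 0 | 0 | (c.0 | (d.0 + (0 + 0))) :: ··c··> u8, ··d··> u9
  u5 = 0 | 0 | (c.c.0 | 0) :: ··c··> u9
  u6 = (0 + 0 + 0 | 0 + b.(0 | 0)) | (0 | (d.0 + (0 + 0))) :: ··b··> u8, ··d··> u10
  u7 = (0 + 0 + 0 | 0 + b.(0 | 0)) | (c.0 | 0) :: ··b··> u9, ··c··> u10
  u8 = 0 | 0 | (0 | (d.0 + (0 + 0))) :: ··d··> u11
  u9 = 0 | 0 | (c.0 | 0) :: ··c··> u11
  u10 = (0 + 0 + 0 | 0 + b.(0 | 0)) | (0 | 0) :: ··b··> u11
  u11 = 0 | 0 | (0 | 0) :: ∅
LTS(Q): 12 reachable states
  v0 = (b.(0 | 0) + (0 + 0 + 0 | 0)) | (c.c.0 | (d.0 + (0 + 0))) :: ··b··> v1, ··c··> v2, ··d··> v3
  v1 = 0 | 0 | (c.c.0 | (d.0 + (0 + 0))) :: ··c··> v4, ··d··> v5
  v2 = (b.(0 | 0) + (0 + 0 + 0 | 0)) | (c.0 | (d.0 + (0 + 0))) :: ··b··> v4, ··c··> v6, ··d··> v7
  v3 = (b.(0 | 0) + (0 + 0 + 0 | 0)) | (c.c.0 | 0) :: ··b··> v5, ··c··> v7
  v4 = 0 | 0 | (c.0 | (d.0 + (0 + 0))) :: ··c··> v8, ··d··> v9
  v5 = 0 | 0 | (c.c.0 | 0) :: ··c··> v9
  v6 = (b.(0 | 0) + (0 + 0 + 0 | 0)) | (0 | (d.0 + (0 + 0))) :: ··b··> v8, ··d··> v10
  v7 = (b.(0 | 0) + (0 + 0 + 0 | 0)) | (c.0 | 0) :: ··b··> v9, ··c··> v10
  v8 = 0 | 0 | (0 | (d.0 + (0 + 0))) :: ··d··> v11
  v9 = 0 | 0 | (c.0 | 0) :: ··c··> v11
  v10 = (b.(0 | 0) + (0 + 0 + 0 | 0)) | (0 | 0) :: ··b··> v11
  v11 = 0 | 0 | (0 | 0) :: ∅
Coarsest stable partition (strong bisimilarity classes):
  B0 = {u0, v0}
  B1 = {u3, v3}
  B2 = {u5, v5}
  B3 = {u9, v9}
  B4 = {u11, v11}
  B5 = {u7, v7}
  B6 = {u10, v10}
  B7 = {u1, v1}
  B8 = {u4, v4}
  B9 = {u8, v8}
  B10 = {u2, v2}
  B11 = {u6, v6}
u0 ∈ B0, v0 ∈ B0 → same block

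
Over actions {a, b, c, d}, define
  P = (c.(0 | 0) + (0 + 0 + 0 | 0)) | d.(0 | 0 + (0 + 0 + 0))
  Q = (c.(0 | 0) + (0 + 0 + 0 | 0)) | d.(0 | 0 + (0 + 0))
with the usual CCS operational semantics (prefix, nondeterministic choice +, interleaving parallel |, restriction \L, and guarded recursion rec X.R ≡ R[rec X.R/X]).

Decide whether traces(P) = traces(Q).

YES

P's transition system — 4 states:
  p0 = (c.(0 | 0) + (0 + 0 + 0 | 0)) | d.(0 | 0 + (0 + 0 + 0)) :: =c=> p1, =d=> p2
  p1 = 0 | 0 | d.(0 | 0 + (0 + 0 + 0)) :: =d=> p3
  p2 = (c.(0 | 0) + (0 + 0 + 0 | 0)) | (0 | 0 + (0 + 0 + 0)) :: =c=> p3
  p3 = 0 | 0 | (0 | 0 + (0 + 0 + 0)) :: deadlocked
Q's transition system — 4 states:
  q0 = (c.(0 | 0) + (0 + 0 + 0 | 0)) | d.(0 | 0 + (0 + 0)) :: =c=> q1, =d=> q2
  q1 = 0 | 0 | d.(0 | 0 + (0 + 0)) :: =d=> q3
  q2 = (c.(0 | 0) + (0 + 0 + 0 | 0)) | (0 | 0 + (0 + 0)) :: =c=> q3
  q3 = 0 | 0 | (0 | 0 + (0 + 0)) :: deadlocked
Bisimilarity quotient blocks:
  B0 = {p0, q0}
  B1 = {p1, q1}
  B2 = {p3, q3}
  B3 = {p2, q2}
p0 ∈ B0, q0 ∈ B0 → same block
Bisimilar ⇒ trace-equivalent.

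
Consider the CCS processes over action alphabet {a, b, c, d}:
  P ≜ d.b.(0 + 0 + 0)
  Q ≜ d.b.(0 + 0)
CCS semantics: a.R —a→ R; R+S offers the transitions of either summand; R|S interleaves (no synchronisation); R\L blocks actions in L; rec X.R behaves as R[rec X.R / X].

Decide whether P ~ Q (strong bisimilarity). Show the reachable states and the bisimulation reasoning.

P ~ Q

LTS(P): 3 reachable states
  s0 = d.b.(0 + 0 + 0) → —d→ s1
  s1 = b.(0 + 0 + 0) → —b→ s2
  s2 = 0 + 0 + 0 → (no moves)
LTS(Q): 3 reachable states
  t0 = d.b.(0 + 0) → —d→ t1
  t1 = b.(0 + 0) → —b→ t2
  t2 = 0 + 0 → (no moves)
Partition-refinement fixed point:
  B0 = {s0, t0}
  B1 = {s1, t1}
  B2 = {s2, t2}
s0 ∈ B0, t0 ∈ B0 → same block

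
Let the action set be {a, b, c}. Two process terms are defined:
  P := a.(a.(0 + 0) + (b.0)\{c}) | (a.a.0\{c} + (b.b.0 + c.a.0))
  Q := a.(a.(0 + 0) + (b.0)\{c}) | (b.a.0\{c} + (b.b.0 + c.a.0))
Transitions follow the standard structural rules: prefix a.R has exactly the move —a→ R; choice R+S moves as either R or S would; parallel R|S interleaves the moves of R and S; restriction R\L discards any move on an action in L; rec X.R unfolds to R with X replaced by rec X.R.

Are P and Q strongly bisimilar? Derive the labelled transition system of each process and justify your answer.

P's transition system — 24 states:
  u0 = a.(a.(0 + 0) + (b.0)\{c}) | (a.a.0\{c} + (b.b.0 + c.a.0)) has moves -a-> u1, -a-> u2, -b-> u3, -c-> u4
  u1 = (a.(0 + 0) + (b.0)\{c}) | (a.a.0\{c} + (b.b.0 + c.a.0)) has moves -a-> u5, -a-> u6, -b-> u7, -b-> u8, -c-> u9
  u2 = a.(a.(0 + 0) + (b.0)\{c}) | a.0\{c} has moves -a-> u10, -a-> u6
  u3 = a.(a.(0 + 0) + (b.0)\{c}) | b.0 has moves -a-> u7, -b-> u11
  u4 = a.(a.(0 + 0) + (b.0)\{c}) | a.0 has moves -a-> u11, -a-> u9
  u5 = (0 + 0) | (a.a.0\{c} + (b.b.0 + c.a.0)) has moves -a-> u12, -b-> u13, -c-> u14
  u6 = (a.(0 + 0) + (b.0)\{c}) | a.0\{c} has moves -a-> u12, -a-> u15, -b-> u16
  u7 = (a.(0 + 0) + (b.0)\{c}) | b.0 has moves -a-> u13, -b-> u17, -b-> u18
  u8 = 0\{c} | (a.a.0\{c} + (b.b.0 + c.a.0)) has moves -a-> u16, -b-> u18, -c-> u19
  u9 = (a.(0 + 0) + (b.0)\{c}) | a.0 has moves -a-> u14, -a-> u17, -b-> u19
  u10 = a.(a.(0 + 0) + (b.0)\{c}) | 0\{c} has moves -a-> u15
  u11 = a.(a.(0 + 0) + (b.0)\{c}) | 0 has moves -a-> u17
  u12 = (0 + 0) | a.0\{c} has moves -a-> u20
  u13 = (0 + 0) | b.0 has moves -b-> u21
  u14 = (0 + 0) | a.0 has moves -a-> u21
  u15 = (a.(0 + 0) + (b.0)\{c}) | 0\{c} has moves -a-> u20, -b-> u22
  u16 = 0\{c} | a.0\{c} has moves -a-> u22
  u17 = (a.(0 + 0) + (b.0)\{c}) | 0 has moves -a-> u21, -b-> u23
  u18 = 0\{c} | b.0 has moves -b-> u23
  u19 = 0\{c} | a.0 has moves -a-> u23
  u20 = (0 + 0) | 0\{c} has moves (no moves)
  u21 = (0 + 0) | 0 has moves (no moves)
  u22 = 0\{c} | 0\{c} has moves (no moves)
  u23 = 0\{c} | 0 has moves (no moves)
Q's transition system — 24 states:
  v0 = a.(a.(0 + 0) + (b.0)\{c}) | (b.a.0\{c} + (b.b.0 + c.a.0)) has moves -a-> v1, -b-> v2, -b-> v3, -c-> v4
  v1 = (a.(0 + 0) + (b.0)\{c}) | (b.a.0\{c} + (b.b.0 + c.a.0)) has moves -a-> v5, -b-> v6, -b-> v7, -b-> v8, -c-> v9
  v2 = a.(a.(0 + 0) + (b.0)\{c}) | a.0\{c} has moves -a-> v10, -a-> v6
  v3 = a.(a.(0 + 0) + (b.0)\{c}) | b.0 has moves -a-> v7, -b-> v11
  v4 = a.(a.(0 + 0) + (b.0)\{c}) | a.0 has moves -a-> v11, -a-> v9
  v5 = (0 + 0) | (b.a.0\{c} + (b.b.0 + c.a.0)) has moves -b-> v12, -b-> v13, -c-> v14
  v6 = (a.(0 + 0) + (b.0)\{c}) | a.0\{c} has moves -a-> v12, -a-> v15, -b-> v16
  v7 = (a.(0 + 0) + (b.0)\{c}) | b.0 has moves -a-> v13, -b-> v17, -b-> v18
  v8 = 0\{c} | (b.a.0\{c} + (b.b.0 + c.a.0)) has moves -b-> v16, -b-> v18, -c-> v19
  v9 = (a.(0 + 0) + (b.0)\{c}) | a.0 has moves -a-> v14, -a-> v17, -b-> v19
  v10 = a.(a.(0 + 0) + (b.0)\{c}) | 0\{c} has moves -a-> v15
  v11 = a.(a.(0 + 0) + (b.0)\{c}) | 0 has moves -a-> v17
  v12 = (0 + 0) | a.0\{c} has moves -a-> v20
  v13 = (0 + 0) | b.0 has moves -b-> v21
  v14 = (0 + 0) | a.0 has moves -a-> v21
  v15 = (a.(0 + 0) + (b.0)\{c}) | 0\{c} has moves -a-> v20, -b-> v22
  v16 = 0\{c} | a.0\{c} has moves -a-> v22
  v17 = (a.(0 + 0) + (b.0)\{c}) | 0 has moves -a-> v21, -b-> v23
  v18 = 0\{c} | b.0 has moves -b-> v23
  v19 = 0\{c} | a.0 has moves -a-> v23
  v20 = (0 + 0) | 0\{c} has moves (no moves)
  v21 = (0 + 0) | 0 has moves (no moves)
  v22 = 0\{c} | 0\{c} has moves (no moves)
  v23 = 0\{c} | 0 has moves (no moves)
Partition-refinement fixed point:
  B0 = {u0}
  B1 = {u2, u4, v2, v4}
  B2 = {u6, u9, v6, v9}
  B3 = {u12, u14, u16, u19, v12, v14, v16, v19}
  B4 = {u20, u21, u22, u23, v20, v21, v22, v23}
  B5 = {u15, u17, v15, v17}
  B6 = {u10, u11, v10, v11}
  B7 = {u1}
  B8 = {u5, u8}
  B9 = {u13, u18, v13, v18}
  B10 = {u7, v7}
  B11 = {u3, v3}
  B12 = {v0}
  B13 = {v1}
  B14 = {v5, v8}
u0 ∈ B0, v0 ∈ B12 → different blocks

not bisimilar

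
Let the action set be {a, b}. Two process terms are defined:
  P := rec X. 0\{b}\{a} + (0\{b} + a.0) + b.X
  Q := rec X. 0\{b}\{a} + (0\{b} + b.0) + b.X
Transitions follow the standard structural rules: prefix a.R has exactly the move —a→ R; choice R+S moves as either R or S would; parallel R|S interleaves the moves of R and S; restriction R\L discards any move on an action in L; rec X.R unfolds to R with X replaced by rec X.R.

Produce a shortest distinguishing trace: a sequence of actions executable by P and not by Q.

Reachable graph of P (2 states):
  m0 = rec X. 0\{b}\{a} + (0\{b} + a.0) + b.X | —a→ m1, —b→ m0
  m1 = 0 | ·
Reachable graph of Q (2 states):
  n0 = rec X. 0\{b}\{a} + (0\{b} + b.0) + b.X | —b→ n0, —b→ n1
  n1 = 0 | ·
Run σ = ⟨a⟩ on P: start {m0}
  step 1 (a): {m1}
  ✓ P
Run σ = ⟨a⟩ on Q: start {n0}
  step 1 (a): ∅ (Q stuck)

a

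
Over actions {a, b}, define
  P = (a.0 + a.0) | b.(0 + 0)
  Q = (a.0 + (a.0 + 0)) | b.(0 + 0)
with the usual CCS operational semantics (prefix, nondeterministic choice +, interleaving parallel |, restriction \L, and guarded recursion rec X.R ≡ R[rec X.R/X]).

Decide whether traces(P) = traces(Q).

LTS(P): 4 reachable states
  s0 = (a.0 + a.0) | b.(0 + 0) :: --a--▸ s1, --b--▸ s2
  s1 = 0 | b.(0 + 0) :: --b--▸ s3
  s2 = (a.0 + a.0) | (0 + 0) :: --a--▸ s3
  s3 = 0 | (0 + 0) :: (no moves)
LTS(Q): 4 reachable states
  t0 = (a.0 + (a.0 + 0)) | b.(0 + 0) :: --a--▸ t1, --b--▸ t2
  t1 = 0 | b.(0 + 0) :: --b--▸ t3
  t2 = (a.0 + (a.0 + 0)) | (0 + 0) :: --a--▸ t3
  t3 = 0 | (0 + 0) :: (no moves)
Coarsest stable partition (strong bisimilarity classes):
  B0 = {s0, t0}
  B1 = {s1, t1}
  B2 = {s3, t3}
  B3 = {s2, t2}
s0 ∈ B0, t0 ∈ B0 → same block
Bisimilar ⇒ trace-equivalent.

YES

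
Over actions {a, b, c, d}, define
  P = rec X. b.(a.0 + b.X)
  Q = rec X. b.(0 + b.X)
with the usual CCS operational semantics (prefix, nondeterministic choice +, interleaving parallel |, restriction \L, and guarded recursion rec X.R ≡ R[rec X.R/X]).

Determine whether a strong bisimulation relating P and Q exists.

NO

LTS(P): 3 reachable states
  u0 = rec X. b.(a.0 + b.X) ⊢ -b-> u1
  u1 = a.0 + b.(rec X. b.(a.0 + b.X)) ⊢ -a-> u2, -b-> u0
  u2 = 0 ⊢ ∅
LTS(Q): 2 reachable states
  v0 = rec X. b.(0 + b.X) ⊢ -b-> v1
  v1 = 0 + b.(rec X. b.(0 + b.X)) ⊢ -b-> v0
Bisimilarity quotient blocks:
  B0 = {u0}
  B1 = {u1}
  B2 = {u2}
  B3 = {v0, v1}
u0 ∈ B0, v0 ∈ B3 → different blocks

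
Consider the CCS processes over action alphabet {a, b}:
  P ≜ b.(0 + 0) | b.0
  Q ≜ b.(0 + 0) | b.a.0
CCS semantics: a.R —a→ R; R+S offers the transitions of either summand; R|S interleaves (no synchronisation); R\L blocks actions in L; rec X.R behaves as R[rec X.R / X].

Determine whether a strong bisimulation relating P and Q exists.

not bisimilar

LTS(P): 4 reachable states
  u0 = b.(0 + 0) | b.0 | -b-> u1, -b-> u2
  u1 = (0 + 0) | b.0 | -b-> u3
  u2 = b.(0 + 0) | 0 | -b-> u3
  u3 = (0 + 0) | 0 | ·
LTS(Q): 6 reachable states
  v0 = b.(0 + 0) | b.a.0 | -b-> v1, -b-> v2
  v1 = (0 + 0) | b.a.0 | -b-> v3
  v2 = b.(0 + 0) | a.0 | -a-> v4, -b-> v3
  v3 = (0 + 0) | a.0 | -a-> v5
  v4 = b.(0 + 0) | 0 | -b-> v5
  v5 = (0 + 0) | 0 | ·
Coarsest stable partition (strong bisimilarity classes):
  B0 = {u0}
  B1 = {u1, u2, v4}
  B2 = {u3, v5}
  B3 = {v0}
  B4 = {v1}
  B5 = {v3}
  B6 = {v2}
u0 ∈ B0, v0 ∈ B3 → different blocks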